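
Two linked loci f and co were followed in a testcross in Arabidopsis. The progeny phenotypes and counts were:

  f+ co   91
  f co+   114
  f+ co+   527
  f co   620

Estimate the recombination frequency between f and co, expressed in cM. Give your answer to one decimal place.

15.2 cM

The two most frequent classes, f+ co+ (527) and f co (620), are the parental types, so the F1 was f+ co+ / f co.
The recombinant classes are f+ co and f co+: 91 + 114 = 205.
Recombination frequency = 205/1352 = 0.1516 ≈ 15.2%, i.e. 15.2 cM.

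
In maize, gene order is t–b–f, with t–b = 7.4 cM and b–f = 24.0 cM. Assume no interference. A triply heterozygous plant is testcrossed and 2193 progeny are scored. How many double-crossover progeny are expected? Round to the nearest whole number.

Map distances give recombination frequencies of 0.074 and 0.240 for the two intervals.
With no interference, expected double-crossover frequency = 0.074 × 0.240 = 0.01776.
Expected number = 0.01776 × 2193 = 38.95 ≈ 39.

39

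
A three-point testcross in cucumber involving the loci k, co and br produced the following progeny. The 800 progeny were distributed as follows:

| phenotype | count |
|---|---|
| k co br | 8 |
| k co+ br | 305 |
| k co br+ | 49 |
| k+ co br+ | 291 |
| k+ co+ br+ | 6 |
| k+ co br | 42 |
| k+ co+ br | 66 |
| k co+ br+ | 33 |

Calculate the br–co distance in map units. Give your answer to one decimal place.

11.1 map units

The two most frequent reciprocal classes, k+ co br+ and k co+ br, are the parental types, so the F1 was k+ co br+ / k co+ br.
The two rarest classes, k+ co+ br+ and k co br, are the double crossovers. Comparing them with the parentals, only the co allele has switched, so co is the middle locus and the order is br – co – k.
Crossovers in the br–co interval produce the single-crossover classes k+ co br and k co+ br+ (42 + 33 = 75) plus the double crossovers (14).
RF(br–co) = (75 + 14) / 800 = 89/800 = 0.1113 → 11.1 map units.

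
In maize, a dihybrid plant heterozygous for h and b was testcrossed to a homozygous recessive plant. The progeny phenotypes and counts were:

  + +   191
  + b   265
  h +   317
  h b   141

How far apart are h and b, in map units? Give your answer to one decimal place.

36.3 map units

The two most frequent classes, + b (265) and h + (317), are the parental types, so the F1 was + b / h +.
The recombinant classes are + + and h b: 191 + 141 = 332.
Recombination frequency = 332/914 = 0.3632 ≈ 36.3%, i.e. 36.3 map units.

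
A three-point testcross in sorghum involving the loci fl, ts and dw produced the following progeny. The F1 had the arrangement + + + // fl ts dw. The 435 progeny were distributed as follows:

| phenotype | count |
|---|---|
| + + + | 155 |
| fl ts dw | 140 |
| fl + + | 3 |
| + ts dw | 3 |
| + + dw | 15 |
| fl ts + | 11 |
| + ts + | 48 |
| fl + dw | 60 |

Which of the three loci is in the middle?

The two rarest classes, fl + + and + ts dw, are the double crossovers. Comparing them with the parentals, only the fl allele has switched, so fl is the middle locus and the order is dw – fl – ts.

fl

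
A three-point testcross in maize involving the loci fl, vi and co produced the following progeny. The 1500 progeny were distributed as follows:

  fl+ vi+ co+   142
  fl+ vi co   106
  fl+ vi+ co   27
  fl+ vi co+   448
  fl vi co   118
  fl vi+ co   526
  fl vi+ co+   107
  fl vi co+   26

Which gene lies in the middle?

The two most frequent reciprocal classes, fl+ vi co+ and fl vi+ co, are the parental types, so the F1 was fl+ vi co+ / fl vi+ co.
The two rarest classes, fl vi co+ and fl+ vi+ co, are the double crossovers. Comparing them with the parentals, only the fl allele has switched, so fl is the middle locus and the order is co – fl – vi.

fl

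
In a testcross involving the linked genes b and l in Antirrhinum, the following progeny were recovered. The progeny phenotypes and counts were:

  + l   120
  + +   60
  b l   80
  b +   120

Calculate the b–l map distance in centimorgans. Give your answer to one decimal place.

36.8 centimorgans

The two most frequent classes, + l (120) and b + (120), are the parental types, so the F1 was + l / b +.
The recombinant classes are + + and b l: 60 + 80 = 140.
Recombination frequency = 140/380 = 0.3684 ≈ 36.8%, i.e. 36.8 centimorgans.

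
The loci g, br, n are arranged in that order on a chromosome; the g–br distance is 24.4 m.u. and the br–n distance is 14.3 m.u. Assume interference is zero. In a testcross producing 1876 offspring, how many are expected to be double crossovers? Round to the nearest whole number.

Map distances give recombination frequencies of 0.244 and 0.143 for the two intervals.
With no interference, expected double-crossover frequency = 0.244 × 0.143 = 0.03489.
Expected number = 0.03489 × 1876 = 65.46 ≈ 65.

65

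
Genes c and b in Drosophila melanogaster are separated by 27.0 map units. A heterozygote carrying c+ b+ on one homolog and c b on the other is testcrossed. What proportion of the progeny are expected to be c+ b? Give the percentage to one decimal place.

13.5%

A map distance of 27.0 map units corresponds to a recombination frequency of 0.270.
The F1 is c+ b+ / c b, so c+ b is a recombinant gamete class with expected frequency r/2 = 0.270/2 = 0.1350.
That is 0.1350 = 13.5% of the progeny.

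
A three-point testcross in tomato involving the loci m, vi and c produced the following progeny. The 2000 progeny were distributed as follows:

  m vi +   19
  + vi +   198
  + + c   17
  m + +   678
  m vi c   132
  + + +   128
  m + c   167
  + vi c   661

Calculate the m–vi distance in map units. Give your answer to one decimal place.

The two most frequent reciprocal classes, m + + and + vi c, are the parental types, so the F1 was m + + / + vi c.
The two rarest classes, m vi + and + + c, are the double crossovers. Comparing them with the parentals, only the vi allele has switched, so vi is the middle locus and the order is c – vi – m.
Crossovers in the vi–m interval produce the single-crossover classes + + + and m vi c (128 + 132 = 260) plus the double crossovers (36).
RF(vi–m) = (260 + 36) / 2000 = 296/2000 = 0.1480 → 14.8 map units.

14.8 map units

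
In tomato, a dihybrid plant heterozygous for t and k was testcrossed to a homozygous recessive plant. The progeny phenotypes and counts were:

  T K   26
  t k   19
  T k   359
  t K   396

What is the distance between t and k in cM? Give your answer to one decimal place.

The two most frequent classes, T k (359) and t K (396), are the parental types, so the F1 was T k / t K.
The recombinant classes are T K and t k: 26 + 19 = 45.
Recombination frequency = 45/800 = 0.0563 ≈ 5.6%, i.e. 5.6 cM.

5.6 cM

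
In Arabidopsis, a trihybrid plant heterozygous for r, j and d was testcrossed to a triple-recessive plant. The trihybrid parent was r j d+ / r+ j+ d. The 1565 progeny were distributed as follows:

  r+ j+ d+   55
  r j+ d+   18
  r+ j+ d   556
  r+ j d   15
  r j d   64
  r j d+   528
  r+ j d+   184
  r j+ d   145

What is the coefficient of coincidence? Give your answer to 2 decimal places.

The two rarest classes, r j+ d+ and r+ j d, are the double crossovers. Comparing them with the parentals, only the j allele has switched, so j is the middle locus and the order is r – j – d.
r–j: (329 + 33)/1565 = 0.2313; j–d: (119 + 33)/1565 = 0.0971.
Expected DCO frequency = 0.2313 × 0.0971 ≈ 0.02246; observed = 33/1565 ≈ 0.02109.
Coefficient of coincidence = 0.02109/0.02246 ≈ 0.94.

0.94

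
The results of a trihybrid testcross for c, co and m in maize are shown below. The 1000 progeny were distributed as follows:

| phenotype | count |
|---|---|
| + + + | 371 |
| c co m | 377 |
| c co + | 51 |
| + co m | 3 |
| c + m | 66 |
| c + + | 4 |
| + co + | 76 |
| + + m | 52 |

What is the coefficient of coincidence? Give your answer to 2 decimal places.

0.43

The two most frequent reciprocal classes, c co m and + + +, are the parental types, so the F1 was c co m / + + +.
The two rarest classes, + co m and c + +, are the double crossovers. Comparing them with the parentals, only the c allele has switched, so c is the middle locus and the order is m – c – co.
m–c: (103 + 7)/1000 = 0.1100; c–co: (142 + 7)/1000 = 0.1490.
Expected DCO frequency = 0.1100 × 0.1490 ≈ 0.01639; observed = 7/1000 ≈ 0.00700.
Coefficient of coincidence = 0.00700/0.01639 ≈ 0.43.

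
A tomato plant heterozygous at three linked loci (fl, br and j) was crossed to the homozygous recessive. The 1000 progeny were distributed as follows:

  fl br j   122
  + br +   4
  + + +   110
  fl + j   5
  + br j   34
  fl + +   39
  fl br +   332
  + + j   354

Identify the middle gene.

The two most frequent reciprocal classes, fl br + and + + j, are the parental types, so the F1 was fl br + / + + j.
The two rarest classes, + br + and fl + j, are the double crossovers. Comparing them with the parentals, only the fl allele has switched, so fl is the middle locus and the order is br – fl – j.

fl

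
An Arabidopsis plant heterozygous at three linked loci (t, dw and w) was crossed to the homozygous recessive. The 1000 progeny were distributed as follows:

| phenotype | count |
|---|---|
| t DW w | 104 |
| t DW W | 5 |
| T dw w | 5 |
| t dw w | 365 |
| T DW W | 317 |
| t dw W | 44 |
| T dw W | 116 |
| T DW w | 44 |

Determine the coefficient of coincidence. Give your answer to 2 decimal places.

The two most frequent reciprocal classes, T DW W and t dw w, are the parental types, so the F1 was T DW W / t dw w.
The two rarest classes, t DW W and T dw w, are the double crossovers. Comparing them with the parentals, only the t allele has switched, so t is the middle locus and the order is dw – t – w.
dw–t: (220 + 10)/1000 = 0.2300; t–w: (88 + 10)/1000 = 0.0980.
Expected DCO frequency = 0.2300 × 0.0980 ≈ 0.02254; observed = 10/1000 ≈ 0.01000.
Coefficient of coincidence = 0.01000/0.02254 ≈ 0.44.

0.44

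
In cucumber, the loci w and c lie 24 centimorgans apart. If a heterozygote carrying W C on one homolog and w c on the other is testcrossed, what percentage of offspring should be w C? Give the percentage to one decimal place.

12.0%

A map distance of 24 centimorgans corresponds to a recombination frequency of 0.240.
The F1 is W C / w c, so w C is a recombinant gamete class with expected frequency r/2 = 0.240/2 = 0.1200.
That is 0.1200 = 12.0% of the progeny.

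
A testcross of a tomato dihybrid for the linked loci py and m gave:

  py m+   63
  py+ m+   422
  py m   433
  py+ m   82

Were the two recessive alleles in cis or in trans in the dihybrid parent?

cis

The two most frequent classes are py+ m+ (422) and py m (433); these are the parental (non-recombinant) types.
So the F1 carried py+ m+ on one chromosome and py m on the other — the recessive alleles are on the same chromosome (cis / coupling).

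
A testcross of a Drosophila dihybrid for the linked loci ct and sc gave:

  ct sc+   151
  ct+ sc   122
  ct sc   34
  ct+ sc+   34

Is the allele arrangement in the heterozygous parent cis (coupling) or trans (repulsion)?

The two most frequent classes are ct+ sc (122) and ct sc+ (151); these are the parental (non-recombinant) types.
So the F1 carried ct+ sc on one chromosome and ct sc+ on the other — the recessive alleles are on opposite chromosomes (trans / repulsion).

trans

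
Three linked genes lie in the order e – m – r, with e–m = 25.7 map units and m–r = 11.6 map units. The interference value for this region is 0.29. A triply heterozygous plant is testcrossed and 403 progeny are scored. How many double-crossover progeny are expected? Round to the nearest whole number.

9

Map distances give recombination frequencies of 0.257 and 0.116 for the two intervals.
With interference 0.29 (so coincidence = 0.71), expected double-crossover frequency = 0.257 × 0.116 × 0.71 = 0.02117.
Expected number = 0.02117 × 403 = 8.53 ≈ 9.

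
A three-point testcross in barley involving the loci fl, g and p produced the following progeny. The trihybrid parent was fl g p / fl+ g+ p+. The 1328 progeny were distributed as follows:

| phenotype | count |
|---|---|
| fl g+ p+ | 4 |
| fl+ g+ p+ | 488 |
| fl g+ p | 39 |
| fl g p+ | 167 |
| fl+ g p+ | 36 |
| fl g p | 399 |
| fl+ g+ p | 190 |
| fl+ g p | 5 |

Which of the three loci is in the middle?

fl

The two rarest classes, fl+ g p and fl g+ p+, are the double crossovers. Comparing them with the parentals, only the fl allele has switched, so fl is the middle locus and the order is p – fl – g.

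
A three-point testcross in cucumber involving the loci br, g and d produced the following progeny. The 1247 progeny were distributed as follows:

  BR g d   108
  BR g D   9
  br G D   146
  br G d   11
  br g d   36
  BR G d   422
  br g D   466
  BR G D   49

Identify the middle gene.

The two most frequent reciprocal classes, br g D and BR G d, are the parental types, so the F1 was br g D / BR G d.
The two rarest classes, BR g D and br G d, are the double crossovers. Comparing them with the parentals, only the br allele has switched, so br is the middle locus and the order is d – br – g.

br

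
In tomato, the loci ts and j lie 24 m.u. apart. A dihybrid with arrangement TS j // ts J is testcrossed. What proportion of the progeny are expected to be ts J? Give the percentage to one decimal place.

38.0%

A map distance of 24 m.u. corresponds to a recombination frequency of 0.240.
The F1 is TS j / ts J, so ts J is a parental gamete class with expected frequency (1 − r)/2 = 0.760/2 = 0.3800.
That is 0.3800 = 38.0% of the progeny.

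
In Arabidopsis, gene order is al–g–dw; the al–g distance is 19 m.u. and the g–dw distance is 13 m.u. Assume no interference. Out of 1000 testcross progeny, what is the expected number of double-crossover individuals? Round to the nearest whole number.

25

Map distances give recombination frequencies of 0.190 and 0.130 for the two intervals.
With no interference, expected double-crossover frequency = 0.190 × 0.130 = 0.02470.
Expected number = 0.02470 × 1000 = 24.70 ≈ 25.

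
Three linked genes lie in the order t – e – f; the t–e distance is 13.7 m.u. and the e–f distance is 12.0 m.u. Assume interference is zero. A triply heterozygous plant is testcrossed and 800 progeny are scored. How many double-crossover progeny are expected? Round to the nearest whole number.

Map distances give recombination frequencies of 0.137 and 0.120 for the two intervals.
With no interference, expected double-crossover frequency = 0.137 × 0.120 = 0.01644.
Expected number = 0.01644 × 800 = 13.15 ≈ 13.

13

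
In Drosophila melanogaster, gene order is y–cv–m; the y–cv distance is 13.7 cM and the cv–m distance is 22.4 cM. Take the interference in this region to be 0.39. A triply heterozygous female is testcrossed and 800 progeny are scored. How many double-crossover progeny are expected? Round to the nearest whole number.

15

Map distances give recombination frequencies of 0.137 and 0.224 for the two intervals.
With interference 0.39 (so coincidence = 0.61), expected double-crossover frequency = 0.137 × 0.224 × 0.61 = 0.01872.
Expected number = 0.01872 × 800 = 14.98 ≈ 15.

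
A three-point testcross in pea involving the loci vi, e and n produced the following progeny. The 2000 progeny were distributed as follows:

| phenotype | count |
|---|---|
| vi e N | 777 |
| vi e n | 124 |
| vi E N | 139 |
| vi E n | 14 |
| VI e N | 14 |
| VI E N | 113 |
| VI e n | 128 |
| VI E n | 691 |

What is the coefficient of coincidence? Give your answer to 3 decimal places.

The two most frequent reciprocal classes, VI E n and vi e N, are the parental types, so the F1 was VI E n / vi e N.
The two rarest classes, vi E n and VI e N, are the double crossovers. Comparing them with the parentals, only the vi allele has switched, so vi is the middle locus and the order is e – vi – n.
e–vi: (267 + 28)/2000 = 0.1475; vi–n: (237 + 28)/2000 = 0.1325.
Expected DCO frequency = 0.1475 × 0.1325 ≈ 0.01954; observed = 28/2000 ≈ 0.01400.
Coefficient of coincidence = 0.01400/0.01954 ≈ 0.716.

0.716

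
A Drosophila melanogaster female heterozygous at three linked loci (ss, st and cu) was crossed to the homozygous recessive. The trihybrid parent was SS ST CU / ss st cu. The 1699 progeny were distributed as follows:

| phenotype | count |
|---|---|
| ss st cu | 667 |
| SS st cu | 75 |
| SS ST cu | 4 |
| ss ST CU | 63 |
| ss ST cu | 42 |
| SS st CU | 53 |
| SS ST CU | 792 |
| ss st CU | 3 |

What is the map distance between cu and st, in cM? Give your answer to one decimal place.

6.0 cM

The two rarest classes, SS ST cu and ss st CU, are the double crossovers. Comparing them with the parentals, only the cu allele has switched, so cu is the middle locus and the order is ss – cu – st.
Crossovers in the cu–st interval produce the single-crossover classes SS st CU and ss ST cu (53 + 42 = 95) plus the double crossovers (7).
RF(cu–st) = (95 + 7) / 1699 = 102/1699 = 0.0600 → 6.0 cM.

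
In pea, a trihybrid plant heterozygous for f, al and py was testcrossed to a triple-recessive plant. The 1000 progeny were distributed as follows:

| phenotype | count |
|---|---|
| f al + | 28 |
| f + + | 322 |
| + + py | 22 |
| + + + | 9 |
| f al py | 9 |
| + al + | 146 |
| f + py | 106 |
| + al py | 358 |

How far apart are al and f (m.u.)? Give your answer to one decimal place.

6.8 m.u.

The two most frequent reciprocal classes, + al py and f + +, are the parental types, so the F1 was + al py / f + +.
The two rarest classes, f al py and + + +, are the double crossovers. Comparing them with the parentals, only the f allele has switched, so f is the middle locus and the order is py – f – al.
Crossovers in the f–al interval produce the single-crossover classes + + py and f al + (22 + 28 = 50) plus the double crossovers (18).
RF(f–al) = (50 + 18) / 1000 = 68/1000 = 0.0680 → 6.8 m.u.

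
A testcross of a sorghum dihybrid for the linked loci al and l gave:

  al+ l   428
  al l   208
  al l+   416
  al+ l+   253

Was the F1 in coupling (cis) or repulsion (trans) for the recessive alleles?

The two most frequent classes are al+ l (428) and al l+ (416); these are the parental (non-recombinant) types.
So the F1 carried al+ l on one chromosome and al l+ on the other — the recessive alleles are on opposite chromosomes (trans / repulsion).

trans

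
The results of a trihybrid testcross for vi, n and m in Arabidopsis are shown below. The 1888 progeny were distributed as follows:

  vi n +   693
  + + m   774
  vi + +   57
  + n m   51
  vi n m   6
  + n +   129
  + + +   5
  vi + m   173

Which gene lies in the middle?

The two most frequent reciprocal classes, vi n + and + + m, are the parental types, so the F1 was vi n + / + + m.
The two rarest classes, vi n m and + + +, are the double crossovers. Comparing them with the parentals, only the m allele has switched, so m is the middle locus and the order is n – m – vi.

m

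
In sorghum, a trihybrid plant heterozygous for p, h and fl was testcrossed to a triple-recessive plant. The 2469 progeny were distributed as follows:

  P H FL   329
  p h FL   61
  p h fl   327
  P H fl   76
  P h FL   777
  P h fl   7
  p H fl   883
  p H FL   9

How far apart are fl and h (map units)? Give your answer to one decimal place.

27.2 map units

The two most frequent reciprocal classes, p H fl and P h FL, are the parental types, so the F1 was p H fl / P h FL.
The two rarest classes, p H FL and P h fl, are the double crossovers. Comparing them with the parentals, only the fl allele has switched, so fl is the middle locus and the order is h – fl – p.
Crossovers in the h–fl interval produce the single-crossover classes p h fl and P H FL (327 + 329 = 656) plus the double crossovers (16).
RF(h–fl) = (656 + 16) / 2469 = 672/2469 = 0.2722 → 27.2 map units.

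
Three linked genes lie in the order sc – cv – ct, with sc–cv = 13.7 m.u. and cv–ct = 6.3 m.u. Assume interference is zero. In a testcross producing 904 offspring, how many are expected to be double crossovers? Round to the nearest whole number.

8

Map distances give recombination frequencies of 0.137 and 0.063 for the two intervals.
With no interference, expected double-crossover frequency = 0.137 × 0.063 = 0.00863.
Expected number = 0.00863 × 904 = 7.80 ≈ 8.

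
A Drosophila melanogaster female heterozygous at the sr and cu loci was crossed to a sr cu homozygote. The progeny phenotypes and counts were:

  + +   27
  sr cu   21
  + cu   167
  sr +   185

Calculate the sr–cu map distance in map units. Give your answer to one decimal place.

The two most frequent classes, + cu (167) and sr + (185), are the parental types, so the F1 was + cu / sr +.
The recombinant classes are + + and sr cu: 27 + 21 = 48.
Recombination frequency = 48/400 = 0.1200 ≈ 12.0%, i.e. 12.0 map units.

12.0 map units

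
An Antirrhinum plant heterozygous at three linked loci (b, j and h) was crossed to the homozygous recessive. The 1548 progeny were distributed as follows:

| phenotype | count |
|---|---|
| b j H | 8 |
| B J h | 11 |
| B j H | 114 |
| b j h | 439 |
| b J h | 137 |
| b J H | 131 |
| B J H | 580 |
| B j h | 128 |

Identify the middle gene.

The two most frequent reciprocal classes, b j h and B J H, are the parental types, so the F1 was b j h / B J H.
The two rarest classes, b j H and B J h, are the double crossovers. Comparing them with the parentals, only the h allele has switched, so h is the middle locus and the order is b – h – j.

h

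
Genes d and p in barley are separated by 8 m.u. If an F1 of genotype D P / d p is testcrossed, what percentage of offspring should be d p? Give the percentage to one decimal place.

A map distance of 8 m.u. corresponds to a recombination frequency of 0.080.
The F1 is D P / d p, so d p is a parental gamete class with expected frequency (1 − r)/2 = 0.920/2 = 0.4600.
That is 0.4600 = 46.0% of the progeny.

46.0%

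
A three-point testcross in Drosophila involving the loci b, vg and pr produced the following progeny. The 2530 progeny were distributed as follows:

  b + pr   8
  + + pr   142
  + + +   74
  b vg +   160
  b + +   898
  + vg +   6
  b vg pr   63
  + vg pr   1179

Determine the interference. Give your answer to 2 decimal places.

The two most frequent reciprocal classes, b + + and + vg pr, are the parental types, so the F1 was b + + / + vg pr.
The two rarest classes, b + pr and + vg +, are the double crossovers. Comparing them with the parentals, only the pr allele has switched, so pr is the middle locus and the order is vg – pr – b.
vg–pr: (302 + 14)/2530 = 0.1249; pr–b: (137 + 14)/2530 = 0.0597.
Expected DCO frequency = 0.1249 × 0.0597 ≈ 0.00746; observed = 14/2530 ≈ 0.00553.
Coefficient of coincidence = 0.00553/0.00746 ≈ 0.74; interference = 1 − 0.74 = 0.26.

0.26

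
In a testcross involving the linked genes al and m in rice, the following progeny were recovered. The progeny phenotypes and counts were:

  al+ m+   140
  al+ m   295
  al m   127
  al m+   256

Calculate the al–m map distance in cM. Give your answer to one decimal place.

32.6 cM

The two most frequent classes, al+ m (295) and al m+ (256), are the parental types, so the F1 was al+ m / al m+.
The recombinant classes are al+ m+ and al m: 140 + 127 = 267.
Recombination frequency = 267/818 = 0.3264 ≈ 32.6%, i.e. 32.6 cM.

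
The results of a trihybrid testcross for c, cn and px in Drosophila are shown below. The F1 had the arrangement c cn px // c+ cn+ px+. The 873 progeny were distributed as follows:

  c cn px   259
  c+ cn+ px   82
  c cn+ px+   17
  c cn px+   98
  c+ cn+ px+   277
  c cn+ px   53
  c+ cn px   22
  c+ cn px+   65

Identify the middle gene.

c

The two rarest classes, c+ cn px and c cn+ px+, are the double crossovers. Comparing them with the parentals, only the c allele has switched, so c is the middle locus and the order is cn – c – px.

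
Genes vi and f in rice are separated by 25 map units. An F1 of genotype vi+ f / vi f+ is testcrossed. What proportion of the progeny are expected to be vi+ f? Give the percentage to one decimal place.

A map distance of 25 map units corresponds to a recombination frequency of 0.250.
The F1 is vi+ f / vi f+, so vi+ f is a parental gamete class with expected frequency (1 − r)/2 = 0.750/2 = 0.3750.
That is 0.3750 = 37.5% of the progeny.

37.5%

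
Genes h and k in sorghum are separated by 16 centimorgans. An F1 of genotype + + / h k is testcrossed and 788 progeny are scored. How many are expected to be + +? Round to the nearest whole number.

331

A map distance of 16 centimorgans corresponds to a recombination frequency of 0.160.
The F1 is + + / h k, so + + is a parental gamete class with expected frequency (1 − r)/2 = 0.840/2 = 0.4200.
Expected number = 0.4200 × 788 = 330.96 ≈ 331.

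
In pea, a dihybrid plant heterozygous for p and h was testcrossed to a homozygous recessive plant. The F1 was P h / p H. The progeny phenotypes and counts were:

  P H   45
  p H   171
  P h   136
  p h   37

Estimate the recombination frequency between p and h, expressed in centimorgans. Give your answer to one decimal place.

The recombinant classes are P H and p h: 45 + 37 = 82.
Recombination frequency = 82/389 = 0.2108 ≈ 21.1%, i.e. 21.1 centimorgans.

21.1 centimorgans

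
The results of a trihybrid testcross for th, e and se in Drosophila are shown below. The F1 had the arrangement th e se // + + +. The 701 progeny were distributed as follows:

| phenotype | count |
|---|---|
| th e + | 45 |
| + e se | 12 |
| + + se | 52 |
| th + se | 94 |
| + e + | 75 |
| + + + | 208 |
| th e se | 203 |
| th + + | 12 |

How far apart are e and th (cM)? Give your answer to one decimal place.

27.5 cM

The two rarest classes, + e se and th + +, are the double crossovers. Comparing them with the parentals, only the th allele has switched, so th is the middle locus and the order is e – th – se.
Crossovers in the e–th interval produce the single-crossover classes th + se and + e + (94 + 75 = 169) plus the double crossovers (24).
RF(e–th) = (169 + 24) / 701 = 193/701 = 0.2753 → 27.5 cM.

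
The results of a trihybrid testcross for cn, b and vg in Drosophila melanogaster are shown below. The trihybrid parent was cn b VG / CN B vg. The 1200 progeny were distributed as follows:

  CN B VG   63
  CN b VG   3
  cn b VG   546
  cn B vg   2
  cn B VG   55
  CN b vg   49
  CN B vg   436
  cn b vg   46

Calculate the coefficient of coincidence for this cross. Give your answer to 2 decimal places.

0.48

The two rarest classes, CN b VG and cn B vg, are the double crossovers. Comparing them with the parentals, only the cn allele has switched, so cn is the middle locus and the order is b – cn – vg.
b–cn: (104 + 5)/1200 = 0.0908; cn–vg: (109 + 5)/1200 = 0.0950.
Expected DCO frequency = 0.0908 × 0.0950 ≈ 0.00863; observed = 5/1200 ≈ 0.00417.
Coefficient of coincidence = 0.00417/0.00863 ≈ 0.48.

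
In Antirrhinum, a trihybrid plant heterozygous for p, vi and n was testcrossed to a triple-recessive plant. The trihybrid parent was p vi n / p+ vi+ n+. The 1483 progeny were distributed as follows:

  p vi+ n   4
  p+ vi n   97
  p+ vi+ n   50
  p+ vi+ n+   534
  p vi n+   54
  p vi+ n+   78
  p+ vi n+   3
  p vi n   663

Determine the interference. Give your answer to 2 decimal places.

The two rarest classes, p vi+ n and p+ vi n+, are the double crossovers. Comparing them with the parentals, only the vi allele has switched, so vi is the middle locus and the order is p – vi – n.
p–vi: (175 + 7)/1483 = 0.1227; vi–n: (104 + 7)/1483 = 0.0748.
Expected DCO frequency = 0.1227 × 0.0748 ≈ 0.00918; observed = 7/1483 ≈ 0.00472.
Coefficient of coincidence = 0.00472/0.00918 ≈ 0.51; interference = 1 − 0.51 = 0.49.

0.49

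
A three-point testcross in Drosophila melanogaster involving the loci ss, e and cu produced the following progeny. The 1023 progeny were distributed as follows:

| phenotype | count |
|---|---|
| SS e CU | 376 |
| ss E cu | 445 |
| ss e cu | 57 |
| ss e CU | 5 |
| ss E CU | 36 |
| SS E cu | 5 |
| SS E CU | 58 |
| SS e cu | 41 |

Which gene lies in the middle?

The two most frequent reciprocal classes, SS e CU and ss E cu, are the parental types, so the F1 was SS e CU / ss E cu.
The two rarest classes, ss e CU and SS E cu, are the double crossovers. Comparing them with the parentals, only the ss allele has switched, so ss is the middle locus and the order is e – ss – cu.

ss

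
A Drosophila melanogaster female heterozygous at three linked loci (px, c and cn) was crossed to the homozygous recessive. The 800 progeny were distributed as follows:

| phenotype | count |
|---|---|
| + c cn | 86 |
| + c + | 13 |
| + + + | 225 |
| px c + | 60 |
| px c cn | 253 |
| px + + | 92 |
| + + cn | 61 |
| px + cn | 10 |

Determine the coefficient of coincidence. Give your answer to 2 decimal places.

The two most frequent reciprocal classes, px c cn and + + +, are the parental types, so the F1 was px c cn / + + +.
The two rarest classes, px + cn and + c +, are the double crossovers. Comparing them with the parentals, only the c allele has switched, so c is the middle locus and the order is cn – c – px.
cn–c: (121 + 23)/800 = 0.1800; c–px: (178 + 23)/800 = 0.2512.
Expected DCO frequency = 0.1800 × 0.2512 ≈ 0.04522; observed = 23/800 ≈ 0.02875.
Coefficient of coincidence = 0.02875/0.04522 ≈ 0.64.

0.64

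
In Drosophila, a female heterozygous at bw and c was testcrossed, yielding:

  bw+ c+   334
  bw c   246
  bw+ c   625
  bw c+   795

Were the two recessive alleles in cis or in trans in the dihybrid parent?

trans

The two most frequent classes are bw+ c (625) and bw c+ (795); these are the parental (non-recombinant) types.
So the F1 carried bw+ c on one chromosome and bw c+ on the other — the recessive alleles are on opposite chromosomes (trans / repulsion).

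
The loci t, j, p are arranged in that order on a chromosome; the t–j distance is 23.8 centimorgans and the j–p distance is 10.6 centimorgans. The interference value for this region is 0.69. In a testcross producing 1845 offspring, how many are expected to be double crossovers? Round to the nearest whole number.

14

Map distances give recombination frequencies of 0.238 and 0.106 for the two intervals.
With interference 0.69 (so coincidence = 0.31), expected double-crossover frequency = 0.238 × 0.106 × 0.31 = 0.00782.
Expected number = 0.00782 × 1845 = 14.43 ≈ 14.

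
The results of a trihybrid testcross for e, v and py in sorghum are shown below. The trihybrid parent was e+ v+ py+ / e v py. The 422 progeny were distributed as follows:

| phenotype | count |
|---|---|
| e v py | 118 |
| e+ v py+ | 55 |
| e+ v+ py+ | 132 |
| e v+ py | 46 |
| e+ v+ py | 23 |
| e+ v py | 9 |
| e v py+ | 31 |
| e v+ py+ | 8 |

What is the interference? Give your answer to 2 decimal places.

0.14

The two rarest classes, e v+ py+ and e+ v py, are the double crossovers. Comparing them with the parentals, only the e allele has switched, so e is the middle locus and the order is v – e – py.
v–e: (101 + 17)/422 = 0.2796; e–py: (54 + 17)/422 = 0.1682.
Expected DCO frequency = 0.2796 × 0.1682 ≈ 0.04703; observed = 17/422 ≈ 0.04028.
Coefficient of coincidence = 0.04028/0.04703 ≈ 0.86; interference = 1 − 0.86 = 0.14.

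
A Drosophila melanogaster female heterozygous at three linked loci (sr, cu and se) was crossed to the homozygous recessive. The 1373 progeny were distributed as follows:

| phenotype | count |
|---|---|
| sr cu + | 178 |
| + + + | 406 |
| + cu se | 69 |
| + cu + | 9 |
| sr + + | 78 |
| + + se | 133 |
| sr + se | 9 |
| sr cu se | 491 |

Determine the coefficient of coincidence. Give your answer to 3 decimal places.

The two most frequent reciprocal classes, sr cu se and + + +, are the parental types, so the F1 was sr cu se / + + +.
The two rarest classes, sr + se and + cu +, are the double crossovers. Comparing them with the parentals, only the cu allele has switched, so cu is the middle locus and the order is se – cu – sr.
se–cu: (311 + 18)/1373 = 0.2396; cu–sr: (147 + 18)/1373 = 0.1202.
Expected DCO frequency = 0.2396 × 0.1202 ≈ 0.02880; observed = 18/1373 ≈ 0.01311.
Coefficient of coincidence = 0.01311/0.02880 ≈ 0.455.

0.455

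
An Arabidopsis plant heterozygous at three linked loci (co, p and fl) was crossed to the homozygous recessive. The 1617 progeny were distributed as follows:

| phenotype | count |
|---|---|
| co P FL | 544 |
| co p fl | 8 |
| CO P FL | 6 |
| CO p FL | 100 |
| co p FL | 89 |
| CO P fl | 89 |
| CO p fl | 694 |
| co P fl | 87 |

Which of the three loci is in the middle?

co

The two most frequent reciprocal classes, CO p fl and co P FL, are the parental types, so the F1 was CO p fl / co P FL.
The two rarest classes, co p fl and CO P FL, are the double crossovers. Comparing them with the parentals, only the co allele has switched, so co is the middle locus and the order is fl – co – p.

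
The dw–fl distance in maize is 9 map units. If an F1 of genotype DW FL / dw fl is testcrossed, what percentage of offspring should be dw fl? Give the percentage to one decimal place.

45.5%

A map distance of 9 map units corresponds to a recombination frequency of 0.090.
The F1 is DW FL / dw fl, so dw fl is a parental gamete class with expected frequency (1 − r)/2 = 0.910/2 = 0.4550.
That is 0.4550 = 45.5% of the progeny.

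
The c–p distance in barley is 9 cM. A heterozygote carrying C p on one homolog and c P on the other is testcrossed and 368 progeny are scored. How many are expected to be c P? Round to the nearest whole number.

A map distance of 9 cM corresponds to a recombination frequency of 0.090.
The F1 is C p / c P, so c P is a parental gamete class with expected frequency (1 − r)/2 = 0.910/2 = 0.4550.
Expected number = 0.4550 × 368 = 167.44 ≈ 167.

167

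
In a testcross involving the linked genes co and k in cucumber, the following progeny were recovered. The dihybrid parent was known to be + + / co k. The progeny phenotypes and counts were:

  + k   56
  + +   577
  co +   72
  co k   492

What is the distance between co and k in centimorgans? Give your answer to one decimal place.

The recombinant classes are + k and co +: 56 + 72 = 128.
Recombination frequency = 128/1197 = 0.1069 ≈ 10.7%, i.e. 10.7 centimorgans.

10.7 centimorgans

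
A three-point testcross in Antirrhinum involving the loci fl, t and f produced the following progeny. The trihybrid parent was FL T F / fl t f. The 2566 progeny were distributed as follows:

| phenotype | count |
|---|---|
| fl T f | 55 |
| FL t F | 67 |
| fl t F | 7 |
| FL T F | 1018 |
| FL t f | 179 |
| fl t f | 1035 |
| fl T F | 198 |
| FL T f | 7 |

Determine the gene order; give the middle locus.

f

The two rarest classes, FL T f and fl t F, are the double crossovers. Comparing them with the parentals, only the f allele has switched, so f is the middle locus and the order is t – f – fl.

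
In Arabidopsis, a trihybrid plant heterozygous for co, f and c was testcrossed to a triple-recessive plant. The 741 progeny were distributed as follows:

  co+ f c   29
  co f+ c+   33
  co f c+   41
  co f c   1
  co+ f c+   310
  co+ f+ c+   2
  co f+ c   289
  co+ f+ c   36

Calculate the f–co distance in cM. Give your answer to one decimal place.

The two most frequent reciprocal classes, co f+ c and co+ f c+, are the parental types, so the F1 was co f+ c / co+ f c+.
The two rarest classes, co f c and co+ f+ c+, are the double crossovers. Comparing them with the parentals, only the f allele has switched, so f is the middle locus and the order is co – f – c.
Crossovers in the co–f interval produce the single-crossover classes co+ f+ c and co f c+ (36 + 41 = 77) plus the double crossovers (3).
RF(co–f) = (77 + 3) / 741 = 80/741 = 0.1080 → 10.8 cM.

10.8 cM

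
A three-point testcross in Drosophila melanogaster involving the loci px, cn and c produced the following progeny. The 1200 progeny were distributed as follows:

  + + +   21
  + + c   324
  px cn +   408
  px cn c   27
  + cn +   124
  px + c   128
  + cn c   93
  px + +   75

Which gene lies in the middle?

The two most frequent reciprocal classes, + + c and px cn +, are the parental types, so the F1 was + + c / px cn +.
The two rarest classes, + + + and px cn c, are the double crossovers. Comparing them with the parentals, only the c allele has switched, so c is the middle locus and the order is px – c – cn.

c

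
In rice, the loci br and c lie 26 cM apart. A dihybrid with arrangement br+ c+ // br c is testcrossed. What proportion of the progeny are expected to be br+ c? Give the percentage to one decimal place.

13.0%

A map distance of 26 cM corresponds to a recombination frequency of 0.260.
The F1 is br+ c+ / br c, so br+ c is a recombinant gamete class with expected frequency r/2 = 0.260/2 = 0.1300.
That is 0.1300 = 13.0% of the progeny.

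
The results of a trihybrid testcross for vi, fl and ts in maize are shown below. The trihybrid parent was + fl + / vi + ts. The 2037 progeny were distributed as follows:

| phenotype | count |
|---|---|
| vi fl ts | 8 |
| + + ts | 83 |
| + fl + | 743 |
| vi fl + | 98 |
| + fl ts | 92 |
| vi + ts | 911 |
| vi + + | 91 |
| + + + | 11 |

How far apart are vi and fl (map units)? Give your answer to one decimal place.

9.8 map units

The two rarest classes, + + + and vi fl ts, are the double crossovers. Comparing them with the parentals, only the fl allele has switched, so fl is the middle locus and the order is ts – fl – vi.
Crossovers in the fl–vi interval produce the single-crossover classes vi fl + and + + ts (98 + 83 = 181) plus the double crossovers (19).
RF(fl–vi) = (181 + 19) / 2037 = 200/2037 = 0.0982 → 9.8 map units.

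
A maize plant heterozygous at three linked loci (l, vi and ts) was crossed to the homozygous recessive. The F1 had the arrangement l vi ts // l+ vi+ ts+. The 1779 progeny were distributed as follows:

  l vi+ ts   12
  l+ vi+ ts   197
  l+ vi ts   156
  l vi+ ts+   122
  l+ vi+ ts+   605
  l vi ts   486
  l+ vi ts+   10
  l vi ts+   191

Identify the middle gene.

vi

The two rarest classes, l vi+ ts and l+ vi ts+, are the double crossovers. Comparing them with the parentals, only the vi allele has switched, so vi is the middle locus and the order is ts – vi – l.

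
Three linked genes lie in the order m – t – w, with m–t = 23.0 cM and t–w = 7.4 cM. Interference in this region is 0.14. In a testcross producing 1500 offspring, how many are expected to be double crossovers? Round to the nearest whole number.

22

Map distances give recombination frequencies of 0.230 and 0.074 for the two intervals.
With interference 0.14 (so coincidence = 0.86), expected double-crossover frequency = 0.230 × 0.074 × 0.86 = 0.01464.
Expected number = 0.01464 × 1500 = 21.96 ≈ 22.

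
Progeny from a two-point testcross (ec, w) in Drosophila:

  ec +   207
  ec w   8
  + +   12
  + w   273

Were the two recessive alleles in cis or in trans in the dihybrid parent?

trans

The two most frequent classes are + w (273) and ec + (207); these are the parental (non-recombinant) types.
So the F1 carried + w on one chromosome and ec + on the other — the recessive alleles are on opposite chromosomes (trans / repulsion).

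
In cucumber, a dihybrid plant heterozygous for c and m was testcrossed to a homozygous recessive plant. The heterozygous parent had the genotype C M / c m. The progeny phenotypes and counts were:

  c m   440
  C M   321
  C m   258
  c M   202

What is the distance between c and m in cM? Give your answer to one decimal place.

The recombinant classes are C m and c M: 258 + 202 = 460.
Recombination frequency = 460/1221 = 0.3767 ≈ 37.7%, i.e. 37.7 cM.

37.7 cM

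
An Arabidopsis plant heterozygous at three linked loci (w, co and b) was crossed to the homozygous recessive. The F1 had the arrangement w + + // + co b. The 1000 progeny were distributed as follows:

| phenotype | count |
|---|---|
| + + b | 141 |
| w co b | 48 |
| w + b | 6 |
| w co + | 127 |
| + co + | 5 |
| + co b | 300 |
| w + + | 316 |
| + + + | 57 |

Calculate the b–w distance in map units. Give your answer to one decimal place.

11.6 map units

The two rarest classes, w + b and + co +, are the double crossovers. Comparing them with the parentals, only the b allele has switched, so b is the middle locus and the order is co – b – w.
Crossovers in the b–w interval produce the single-crossover classes + + + and w co b (57 + 48 = 105) plus the double crossovers (11).
RF(b–w) = (105 + 11) / 1000 = 116/1000 = 0.1160 → 11.6 map units.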